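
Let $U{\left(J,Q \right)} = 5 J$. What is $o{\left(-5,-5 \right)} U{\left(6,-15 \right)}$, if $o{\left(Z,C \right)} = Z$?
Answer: $-150$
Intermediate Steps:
$o{\left(-5,-5 \right)} U{\left(6,-15 \right)} = - 5 \cdot 5 \cdot 6 = \left(-5\right) 30 = -150$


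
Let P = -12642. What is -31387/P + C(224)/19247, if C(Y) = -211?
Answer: 601438127/243320574 ≈ 2.4718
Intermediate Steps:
-31387/P + C(224)/19247 = -31387/(-12642) - 211/19247 = -31387*(-1/12642) - 211*1/19247 = 31387/12642 - 211/19247 = 601438127/243320574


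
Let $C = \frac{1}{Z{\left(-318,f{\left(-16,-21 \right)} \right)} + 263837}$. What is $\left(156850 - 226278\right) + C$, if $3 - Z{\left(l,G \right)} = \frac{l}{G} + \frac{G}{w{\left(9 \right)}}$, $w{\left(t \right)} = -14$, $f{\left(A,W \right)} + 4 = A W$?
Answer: $- \frac{21287371080410}{306610749} \approx -69428.0$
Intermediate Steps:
$f{\left(A,W \right)} = -4 + A W$
$Z{\left(l,G \right)} = 3 + \frac{G}{14} - \frac{l}{G}$ ($Z{\left(l,G \right)} = 3 - \left(\frac{l}{G} + \frac{G}{-14}\right) = 3 - \left(\frac{l}{G} + G \left(- \frac{1}{14}\right)\right) = 3 - \left(\frac{l}{G} - \frac{G}{14}\right) = 3 - \left(- \frac{G}{14} + \frac{l}{G}\right) = 3 + \left(\frac{G}{14} - \frac{l}{G}\right) = 3 + \frac{G}{14} - \frac{l}{G}$)
$C = \frac{1162}{306610749}$ ($C = \frac{1}{\left(3 + \frac{-4 - -336}{14} - - \frac{318}{-4 - -336}\right) + 263837} = \frac{1}{\left(3 + \frac{-4 + 336}{14} - - \frac{318}{-4 + 336}\right) + 263837} = \frac{1}{\left(3 + \frac{1}{14} \cdot 332 - - \frac{318}{332}\right) + 263837} = \frac{1}{\left(3 + \frac{166}{7} - \left(-318\right) \frac{1}{332}\right) + 263837} = \frac{1}{\left(3 + \frac{166}{7} + \frac{159}{166}\right) + 263837} = \frac{1}{\frac{32155}{1162} + 263837} = \frac{1}{\frac{306610749}{1162}} = \frac{1162}{306610749} \approx 3.7898 \cdot 10^{-6}$)
$\left(156850 - 226278\right) + C = \left(156850 - 226278\right) + \frac{1162}{306610749} = -69428 + \frac{1162}{306610749} = - \frac{21287371080410}{306610749}$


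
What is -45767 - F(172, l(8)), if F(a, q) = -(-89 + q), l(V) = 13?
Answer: -45843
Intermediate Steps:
F(a, q) = 89 - q
-45767 - F(172, l(8)) = -45767 - (89 - 1*13) = -45767 - (89 - 13) = -45767 - 1*76 = -45767 - 76 = -45843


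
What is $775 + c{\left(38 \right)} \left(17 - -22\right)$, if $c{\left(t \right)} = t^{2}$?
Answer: $57091$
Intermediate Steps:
$775 + c{\left(38 \right)} \left(17 - -22\right) = 775 + 38^{2} \left(17 - -22\right) = 775 + 1444 \left(17 + 22\right) = 775 + 1444 \cdot 39 = 775 + 56316 = 57091$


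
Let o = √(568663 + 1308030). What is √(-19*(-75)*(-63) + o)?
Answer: √(-89775 + √1876693) ≈ 297.33*I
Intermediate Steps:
o = √1876693 ≈ 1369.9
√(-19*(-75)*(-63) + o) = √(-19*(-75)*(-63) + √1876693) = √(1425*(-63) + √1876693) = √(-89775 + √1876693)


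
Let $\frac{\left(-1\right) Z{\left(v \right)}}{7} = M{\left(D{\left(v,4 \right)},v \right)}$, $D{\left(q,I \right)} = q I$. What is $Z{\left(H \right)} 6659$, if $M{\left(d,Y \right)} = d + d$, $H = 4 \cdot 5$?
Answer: $-7458080$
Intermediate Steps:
$D{\left(q,I \right)} = I q$
$H = 20$
$M{\left(d,Y \right)} = 2 d$
$Z{\left(v \right)} = - 56 v$ ($Z{\left(v \right)} = - 7 \cdot 2 \cdot 4 v = - 7 \cdot 8 v = - 56 v$)
$Z{\left(H \right)} 6659 = \left(-56\right) 20 \cdot 6659 = \left(-1120\right) 6659 = -7458080$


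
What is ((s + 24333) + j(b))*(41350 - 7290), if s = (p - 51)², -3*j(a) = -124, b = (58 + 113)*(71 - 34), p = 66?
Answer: 2513559880/3 ≈ 8.3785e+8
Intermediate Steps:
b = 6327 (b = 171*37 = 6327)
j(a) = 124/3 (j(a) = -⅓*(-124) = 124/3)
s = 225 (s = (66 - 51)² = 15² = 225)
((s + 24333) + j(b))*(41350 - 7290) = ((225 + 24333) + 124/3)*(41350 - 7290) = (24558 + 124/3)*34060 = (73798/3)*34060 = 2513559880/3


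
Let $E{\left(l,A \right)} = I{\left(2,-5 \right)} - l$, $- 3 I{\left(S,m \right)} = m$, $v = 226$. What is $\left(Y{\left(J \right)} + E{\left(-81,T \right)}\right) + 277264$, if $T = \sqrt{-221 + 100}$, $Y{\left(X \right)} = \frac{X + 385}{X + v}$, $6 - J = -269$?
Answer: $\frac{138951340}{501} \approx 2.7735 \cdot 10^{5}$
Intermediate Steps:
$J = 275$ ($J = 6 - -269 = 6 + 269 = 275$)
$Y{\left(X \right)} = \frac{385 + X}{226 + X}$ ($Y{\left(X \right)} = \frac{X + 385}{X + 226} = \frac{385 + X}{226 + X}$)
$T = 11 i$ ($T = \sqrt{-121} = 11 i \approx 11.0 i$)
$I{\left(S,m \right)} = - \frac{m}{3}$
$E{\left(l,A \right)} = \frac{5}{3} - l$ ($E{\left(l,A \right)} = \left(- \frac{1}{3}\right) \left(-5\right) - l = \frac{5}{3} - l$)
$\left(Y{\left(J \right)} + E{\left(-81,T \right)}\right) + 277264 = \left(\frac{385 + 275}{226 + 275} + \left(\frac{5}{3} - -81\right)\right) + 277264 = \left(\frac{1}{501} \cdot 660 + \left(\frac{5}{3} + 81\right)\right) + 277264 = \left(\frac{1}{501} \cdot 660 + \frac{248}{3}\right) + 277264 = \left(\frac{220}{167} + \frac{248}{3}\right) + 277264 = \frac{42076}{501} + 277264 = \frac{138951340}{501}$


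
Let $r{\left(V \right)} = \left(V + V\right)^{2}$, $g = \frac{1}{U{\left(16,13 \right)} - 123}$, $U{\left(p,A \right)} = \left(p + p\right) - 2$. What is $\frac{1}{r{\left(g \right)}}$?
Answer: $\frac{8649}{4} \approx 2162.3$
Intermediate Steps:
$U{\left(p,A \right)} = -2 + 2 p$ ($U{\left(p,A \right)} = 2 p - 2 = -2 + 2 p$)
$g = - \frac{1}{93}$ ($g = \frac{1}{\left(-2 + 2 \cdot 16\right) - 123} = \frac{1}{\left(-2 + 32\right) - 123} = \frac{1}{30 - 123} = \frac{1}{-93} = - \frac{1}{93} \approx -0.010753$)
$r{\left(V \right)} = 4 V^{2}$ ($r{\left(V \right)} = \left(2 V\right)^{2} = 4 V^{2}$)
$\frac{1}{r{\left(g \right)}} = \frac{1}{4 \left(- \frac{1}{93}\right)^{2}} = \frac{1}{4 \cdot \frac{1}{8649}} = \frac{1}{\frac{4}{8649}} = \frac{8649}{4}$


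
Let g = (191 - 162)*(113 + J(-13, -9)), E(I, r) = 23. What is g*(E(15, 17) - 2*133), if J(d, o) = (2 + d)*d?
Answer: -1804032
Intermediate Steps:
J(d, o) = d*(2 + d)
g = 7424 (g = (191 - 162)*(113 - 13*(2 - 13)) = 29*(113 - 13*(-11)) = 29*(113 + 143) = 29*256 = 7424)
g*(E(15, 17) - 2*133) = 7424*(23 - 2*133) = 7424*(23 - 266) = 7424*(-243) = -1804032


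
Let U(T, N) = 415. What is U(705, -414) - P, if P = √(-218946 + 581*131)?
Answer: 415 - 7*I*√2915 ≈ 415.0 - 377.94*I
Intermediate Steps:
P = 7*I*√2915 (P = √(-218946 + 76111) = √(-142835) = 7*I*√2915 ≈ 377.94*I)
U(705, -414) - P = 415 - 7*I*√2915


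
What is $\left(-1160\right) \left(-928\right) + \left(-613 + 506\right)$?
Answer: $1076373$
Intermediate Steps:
$\left(-1160\right) \left(-928\right) + \left(-613 + 506\right) = 1076480 - 107 = 1076373$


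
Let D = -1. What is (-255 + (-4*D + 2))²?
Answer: 62001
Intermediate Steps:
(-255 + (-4*D + 2))² = (-255 + (-4*(-1) + 2))² = (-255 + (4 + 2))² = (-255 + 6)² = (-249)² = 62001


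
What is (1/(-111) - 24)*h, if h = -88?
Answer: 234520/111 ≈ 2112.8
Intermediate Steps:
(1/(-111) - 24)*h = (1/(-111) - 24)*(-88) = (-1/111 - 24)*(-88) = -2665/111*(-88) = 234520/111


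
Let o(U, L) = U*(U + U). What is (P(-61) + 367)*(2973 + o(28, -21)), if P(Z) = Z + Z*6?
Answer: -272460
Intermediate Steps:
P(Z) = 7*Z (P(Z) = Z + 6*Z = 7*Z)
o(U, L) = 2*U² (o(U, L) = U*(2*U) = 2*U²)
(P(-61) + 367)*(2973 + o(28, -21)) = (7*(-61) + 367)*(2973 + 2*28²) = (-427 + 367)*(2973 + 2*784) = -60*(2973 + 1568) = -60*4541 = -272460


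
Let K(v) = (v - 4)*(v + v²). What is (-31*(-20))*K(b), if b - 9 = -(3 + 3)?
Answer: -7440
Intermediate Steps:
b = 3 (b = 9 - (3 + 3) = 9 - 1*6 = 9 - 6 = 3)
K(v) = (-4 + v)*(v + v²)
(-31*(-20))*K(b) = (-31*(-20))*(3*(-4 + 3² - 3*3)) = 620*(3*(-4 + 9 - 9)) = 620*(3*(-4)) = 620*(-12) = -7440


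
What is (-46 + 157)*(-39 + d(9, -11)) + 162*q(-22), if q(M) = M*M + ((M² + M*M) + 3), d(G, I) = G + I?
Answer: 231159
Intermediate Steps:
q(M) = 3 + 3*M² (q(M) = M² + ((M² + M²) + 3) = M² + (2*M² + 3) = M² + (3 + 2*M²) = 3 + 3*M²)
(-46 + 157)*(-39 + d(9, -11)) + 162*q(-22) = (-46 + 157)*(-39 + (9 - 11)) + 162*(3 + 3*(-22)²) = 111*(-39 - 2) + 162*(3 + 3*484) = 111*(-41) + 162*(3 + 1452) = -4551 + 162*1455 = -4551 + 235710 = 231159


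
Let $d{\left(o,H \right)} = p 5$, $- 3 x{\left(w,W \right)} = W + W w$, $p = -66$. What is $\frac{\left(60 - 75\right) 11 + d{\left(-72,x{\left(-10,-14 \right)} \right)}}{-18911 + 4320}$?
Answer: $\frac{495}{14591} \approx 0.033925$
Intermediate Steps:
$x{\left(w,W \right)} = - \frac{W}{3} - \frac{W w}{3}$ ($x{\left(w,W \right)} = - \frac{W + W w}{3} = - \frac{W}{3} - \frac{W w}{3}$)
$d{\left(o,H \right)} = -330$ ($d{\left(o,H \right)} = \left(-66\right) 5 = -330$)
$\frac{\left(60 - 75\right) 11 + d{\left(-72,x{\left(-10,-14 \right)} \right)}}{-18911 + 4320} = \frac{\left(60 - 75\right) 11 - 330}{-18911 + 4320} = \frac{\left(-15\right) 11 - 330}{-14591} = \left(-165 - 330\right) \left(- \frac{1}{14591}\right) = \left(-495\right) \left(- \frac{1}{14591}\right) = \frac{495}{14591}$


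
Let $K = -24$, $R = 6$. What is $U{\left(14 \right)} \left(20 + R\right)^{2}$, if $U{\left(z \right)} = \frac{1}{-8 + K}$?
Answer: $- \frac{169}{8} \approx -21.125$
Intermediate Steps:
$U{\left(z \right)} = - \frac{1}{32}$ ($U{\left(z \right)} = \frac{1}{-8 - 24} = \frac{1}{-32} = - \frac{1}{32}$)
$U{\left(14 \right)} \left(20 + R\right)^{2} = - \frac{\left(20 + 6\right)^{2}}{32} = - \frac{26^{2}}{32} = \left(- \frac{1}{32}\right) 676 = - \frac{169}{8}$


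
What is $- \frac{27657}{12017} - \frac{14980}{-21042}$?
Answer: $- \frac{28710281}{18061551} \approx -1.5896$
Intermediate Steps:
$- \frac{27657}{12017} - \frac{14980}{-21042} = \left(-27657\right) \frac{1}{12017} - - \frac{1070}{1503} = - \frac{27657}{12017} + \frac{1070}{1503} = - \frac{28710281}{18061551}$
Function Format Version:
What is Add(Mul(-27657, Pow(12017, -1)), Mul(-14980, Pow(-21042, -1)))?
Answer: Rational(-28710281, 18061551) ≈ -1.5896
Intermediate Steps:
Add(Mul(-27657, Pow(12017, -1)), Mul(-14980, Pow(-21042, -1))) = Add(Mul(-27657, Rational(1, 12017)), Mul(-14980, Rational(-1, 21042))) = Add(Rational(-27657, 12017), Rational(1070, 1503)) = Rational(-28710281, 18061551)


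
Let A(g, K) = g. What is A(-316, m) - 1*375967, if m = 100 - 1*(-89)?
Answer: -376283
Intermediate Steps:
m = 189 (m = 100 + 89 = 189)
A(-316, m) - 1*375967 = -316 - 1*375967 = -316 - 375967 = -376283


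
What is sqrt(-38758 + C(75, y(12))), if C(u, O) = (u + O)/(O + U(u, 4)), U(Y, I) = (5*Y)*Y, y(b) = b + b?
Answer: I*sqrt(28200667063)/853 ≈ 196.87*I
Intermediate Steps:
y(b) = 2*b
U(Y, I) = 5*Y**2
C(u, O) = (O + u)/(O + 5*u**2) (C(u, O) = (u + O)/(O + 5*u**2) = (O + u)/(O + 5*u**2))
sqrt(-38758 + C(75, y(12))) = sqrt(-38758 + (2*12 + 75)/(2*12 + 5*75**2)) = sqrt(-38758 + (24 + 75)/(24 + 5*5625)) = sqrt(-38758 + 99/(24 + 28125)) = sqrt(-38758 + 99/28149) = sqrt(-38758 + (1/28149)*99) = sqrt(-38758 + 3/853) = sqrt(-33060571/853) = I*sqrt(28200667063)/853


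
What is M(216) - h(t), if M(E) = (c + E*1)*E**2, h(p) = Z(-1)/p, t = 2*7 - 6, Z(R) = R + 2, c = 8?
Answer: 83607551/8 ≈ 1.0451e+7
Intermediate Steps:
Z(R) = 2 + R
t = 8 (t = 14 - 6 = 8)
h(p) = 1/p (h(p) = (2 - 1)/p = 1/p)
M(E) = E**2*(8 + E) (M(E) = (8 + E*1)*E**2 = (8 + E)*E**2 = E**2*(8 + E))
M(216) - h(t) = 216**2*(8 + 216) - 1/8 = 46656*224 - 1*1/8 = 10450944 - 1/8 = 83607551/8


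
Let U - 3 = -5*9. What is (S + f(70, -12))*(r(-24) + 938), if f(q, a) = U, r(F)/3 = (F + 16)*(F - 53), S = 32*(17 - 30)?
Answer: -1275988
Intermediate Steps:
S = -416 (S = 32*(-13) = -416)
U = -42 (U = 3 - 5*9 = 3 - 45 = -42)
r(F) = 3*(-53 + F)*(16 + F) (r(F) = 3*((F + 16)*(F - 53)) = 3*((16 + F)*(-53 + F)) = 3*((-53 + F)*(16 + F)) = 3*(-53 + F)*(16 + F))
f(q, a) = -42
(S + f(70, -12))*(r(-24) + 938) = (-416 - 42)*((-2544 - 111*(-24) + 3*(-24)²) + 938) = -458*((-2544 + 2664 + 3*576) + 938) = -458*((-2544 + 2664 + 1728) + 938) = -458*(1848 + 938) = -458*2786 = -1275988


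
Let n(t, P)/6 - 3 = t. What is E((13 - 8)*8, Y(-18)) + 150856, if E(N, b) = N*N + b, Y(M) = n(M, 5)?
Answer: 152366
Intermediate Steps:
n(t, P) = 18 + 6*t
Y(M) = 18 + 6*M
E(N, b) = b + N**2 (E(N, b) = N**2 + b = b + N**2)
E((13 - 8)*8, Y(-18)) + 150856 = ((18 + 6*(-18)) + ((13 - 8)*8)**2) + 150856 = ((18 - 108) + (5*8)**2) + 150856 = (-90 + 40**2) + 150856 = (-90 + 1600) + 150856 = 1510 + 150856 = 152366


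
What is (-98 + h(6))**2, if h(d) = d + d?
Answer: 7396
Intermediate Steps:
h(d) = 2*d
(-98 + h(6))**2 = (-98 + 2*6)**2 = (-98 + 12)**2 = (-86)**2 = 7396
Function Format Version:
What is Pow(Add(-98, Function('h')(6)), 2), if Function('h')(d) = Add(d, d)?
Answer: 7396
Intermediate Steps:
Function('h')(d) = Mul(2, d)
Pow(Add(-98, Function('h')(6)), 2) = Pow(Add(-98, Mul(2, 6)), 2) = Pow(Add(-98, 12), 2) = Pow(-86, 2) = 7396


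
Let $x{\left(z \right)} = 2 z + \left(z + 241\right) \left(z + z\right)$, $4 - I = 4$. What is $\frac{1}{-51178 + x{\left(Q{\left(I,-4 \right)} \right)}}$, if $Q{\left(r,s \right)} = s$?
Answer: $- \frac{1}{53082} \approx -1.8839 \cdot 10^{-5}$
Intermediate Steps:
$I = 0$ ($I = 4 - 4 = 0$)
$x{\left(z \right)} = 2 z + 2 z \left(241 + z\right)$ ($x{\left(z \right)} = 2 z + \left(241 + z\right) 2 z = 2 z + 2 z \left(241 + z\right)$)
$\frac{1}{-51178 + x{\left(Q{\left(I,-4 \right)} \right)}} = \frac{1}{-51178 + 2 \left(-4\right) \left(242 - 4\right)} = \frac{1}{-51178 + 2 \left(-4\right) 238} = \frac{1}{-51178 - 1904} = \frac{1}{-53082} = - \frac{1}{53082}$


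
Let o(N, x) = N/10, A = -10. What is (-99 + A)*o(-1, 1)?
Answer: 109/10 ≈ 10.900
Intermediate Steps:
o(N, x) = N/10 (o(N, x) = N*(⅒) = N/10)
(-99 + A)*o(-1, 1) = (-99 - 10)*((⅒)*(-1)) = -109*(-⅒) = 109/10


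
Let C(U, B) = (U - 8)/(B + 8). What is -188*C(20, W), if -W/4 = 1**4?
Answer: -564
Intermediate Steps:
W = -4 (W = -4*1**4 = -4*1 = -4)
C(U, B) = (-8 + U)/(8 + B)
-188*C(20, W) = -188*(-8 + 20)/(8 - 4) = -188*12/4 = -47*12 = -188*3 = -564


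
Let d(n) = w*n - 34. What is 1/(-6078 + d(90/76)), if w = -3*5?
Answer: -38/232931 ≈ -0.00016314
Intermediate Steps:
w = -15
d(n) = -34 - 15*n (d(n) = -15*n - 34 = -34 - 15*n)
1/(-6078 + d(90/76)) = 1/(-6078 + (-34 - 1350/76)) = 1/(-6078 + (-34 - 15*45/38)) = 1/(-6078 + (-34 - 675/38)) = 1/(-6078 - 1967/38) = 1/(-232931/38) = -38/232931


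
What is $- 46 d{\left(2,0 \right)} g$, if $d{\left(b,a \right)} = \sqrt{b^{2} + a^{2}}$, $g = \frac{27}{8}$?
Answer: $- \frac{621}{2} \approx -310.5$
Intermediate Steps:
$g = \frac{27}{8}$ ($g = 27 \cdot \frac{1}{8} = \frac{27}{8} \approx 3.375$)
$d{\left(b,a \right)} = \sqrt{a^{2} + b^{2}}$
$- 46 d{\left(2,0 \right)} g = - 46 \sqrt{0^{2} + 2^{2}} \cdot \frac{27}{8} = - 46 \sqrt{0 + 4} \cdot \frac{27}{8} = - 46 \sqrt{4} \cdot \frac{27}{8} = \left(-46\right) 2 \cdot \frac{27}{8} = \left(-92\right) \frac{27}{8} = - \frac{621}{2}$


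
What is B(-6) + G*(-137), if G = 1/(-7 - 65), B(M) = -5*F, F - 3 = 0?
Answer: -943/72 ≈ -13.097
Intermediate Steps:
F = 3 (F = 3 + 0 = 3)
B(M) = -15 (B(M) = -5*3 = -15)
G = -1/72 (G = 1/(-72) = -1/72 ≈ -0.013889)
B(-6) + G*(-137) = -15 - 1/72*(-137) = -15 + 137/72 = -943/72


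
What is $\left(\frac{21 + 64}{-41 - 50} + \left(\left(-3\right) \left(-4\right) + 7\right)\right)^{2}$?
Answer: $\frac{2702736}{8281} \approx 326.38$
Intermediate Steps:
$\left(\frac{21 + 64}{-41 - 50} + \left(\left(-3\right) \left(-4\right) + 7\right)\right)^{2} = \left(\frac{85}{-91} + \left(12 + 7\right)\right)^{2} = \left(85 \left(- \frac{1}{91}\right) + 19\right)^{2} = \left(- \frac{85}{91} + 19\right)^{2} = \left(\frac{1644}{91}\right)^{2} = \frac{2702736}{8281}$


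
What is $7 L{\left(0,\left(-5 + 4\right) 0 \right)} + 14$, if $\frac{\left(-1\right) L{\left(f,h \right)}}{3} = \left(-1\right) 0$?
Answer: $14$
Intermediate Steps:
$L{\left(f,h \right)} = 0$ ($L{\left(f,h \right)} = - 3 \left(\left(-1\right) 0\right) = \left(-3\right) 0 = 0$)
$7 L{\left(0,\left(-5 + 4\right) 0 \right)} + 14 = 7 \cdot 0 + 14 = 0 + 14 = 14$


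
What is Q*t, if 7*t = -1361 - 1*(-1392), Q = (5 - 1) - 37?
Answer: -1023/7 ≈ -146.14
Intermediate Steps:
Q = -33 (Q = 4 - 37 = -33)
t = 31/7 (t = (-1361 - 1*(-1392))/7 = (-1361 + 1392)/7 = (⅐)*31 = 31/7 ≈ 4.4286)
Q*t = -33*31/7 = -1023/7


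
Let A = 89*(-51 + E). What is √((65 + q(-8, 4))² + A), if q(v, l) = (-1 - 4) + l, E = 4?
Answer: I*√87 ≈ 9.3274*I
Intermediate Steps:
q(v, l) = -5 + l
A = -4183 (A = 89*(-51 + 4) = 89*(-47) = -4183)
√((65 + q(-8, 4))² + A) = √((65 + (-5 + 4))² - 4183) = √((65 - 1)² - 4183) = √(64² - 4183) = √(4096 - 4183) = √(-87) = I*√87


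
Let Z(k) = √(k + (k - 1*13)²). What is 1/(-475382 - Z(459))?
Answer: -475382/225987846549 + 25*√319/225987846549 ≈ -2.1016e-6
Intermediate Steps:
Z(k) = √(k + (-13 + k)²) (Z(k) = √(k + (k - 13)²) = √(k + (-13 + k)²))
1/(-475382 - Z(459)) = 1/(-475382 - √(459 + (-13 + 459)²)) = 1/(-475382 - √(459 + 446²)) = 1/(-475382 - √(459 + 198916)) = 1/(-475382 - √199375) = 1/(-475382 - 25*√319)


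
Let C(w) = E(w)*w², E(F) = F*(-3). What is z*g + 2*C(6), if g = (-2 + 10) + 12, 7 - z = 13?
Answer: -1416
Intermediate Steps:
E(F) = -3*F
z = -6 (z = 7 - 1*13 = 7 - 13 = -6)
g = 20 (g = 8 + 12 = 20)
C(w) = -3*w³ (C(w) = (-3*w)*w² = -3*w³)
z*g + 2*C(6) = -6*20 + 2*(-3*6³) = -120 + 2*(-3*216) = -120 + 2*(-648) = -120 - 1296 = -1416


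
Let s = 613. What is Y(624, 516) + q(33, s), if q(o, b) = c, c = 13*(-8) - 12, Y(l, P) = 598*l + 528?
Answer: 373564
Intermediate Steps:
Y(l, P) = 528 + 598*l
c = -116 (c = -104 - 12 = -116)
q(o, b) = -116
Y(624, 516) + q(33, s) = (528 + 598*624) - 116 = (528 + 373152) - 116 = 373680 - 116 = 373564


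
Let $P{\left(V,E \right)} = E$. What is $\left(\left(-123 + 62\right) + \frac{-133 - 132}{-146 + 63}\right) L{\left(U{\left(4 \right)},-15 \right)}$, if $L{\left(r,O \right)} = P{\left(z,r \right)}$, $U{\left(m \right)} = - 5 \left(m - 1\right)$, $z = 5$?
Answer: $\frac{71970}{83} \approx 867.11$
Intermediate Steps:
$U{\left(m \right)} = 5 - 5 m$ ($U{\left(m \right)} = - 5 \left(-1 + m\right) = 5 - 5 m$)
$L{\left(r,O \right)} = r$
$\left(\left(-123 + 62\right) + \frac{-133 - 132}{-146 + 63}\right) L{\left(U{\left(4 \right)},-15 \right)} = \left(\left(-123 + 62\right) + \frac{-133 - 132}{-146 + 63}\right) \left(5 - 20\right) = \left(-61 - \frac{265}{-83}\right) \left(5 - 20\right) = \left(-61 - - \frac{265}{83}\right) \left(-15\right) = \left(-61 + \frac{265}{83}\right) \left(-15\right) = \left(- \frac{4798}{83}\right) \left(-15\right) = \frac{71970}{83}$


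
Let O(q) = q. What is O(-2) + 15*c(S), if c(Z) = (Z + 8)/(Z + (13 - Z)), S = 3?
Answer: 139/13 ≈ 10.692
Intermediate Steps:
c(Z) = 8/13 + Z/13 (c(Z) = (8 + Z)/13 = (8 + Z)*(1/13) = 8/13 + Z/13)
O(-2) + 15*c(S) = -2 + 15*(8/13 + (1/13)*3) = -2 + 15*(8/13 + 3/13) = -2 + 15*(11/13) = -2 + 165/13 = 139/13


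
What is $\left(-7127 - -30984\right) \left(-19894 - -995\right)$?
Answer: $-450873443$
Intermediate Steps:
$\left(-7127 - -30984\right) \left(-19894 - -995\right) = \left(-7127 + 30984\right) \left(-19894 + 995\right) = 23857 \left(-18899\right) = -450873443$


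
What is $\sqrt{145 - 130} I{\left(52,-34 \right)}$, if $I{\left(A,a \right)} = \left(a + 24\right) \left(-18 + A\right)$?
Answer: $- 340 \sqrt{15} \approx -1316.8$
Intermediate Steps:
$I{\left(A,a \right)} = \left(-18 + A\right) \left(24 + a\right)$ ($I{\left(A,a \right)} = \left(24 + a\right) \left(-18 + A\right) = \left(-18 + A\right) \left(24 + a\right)$)
$\sqrt{145 - 130} I{\left(52,-34 \right)} = \sqrt{145 - 130} \left(-432 - -612 + 24 \cdot 52 + 52 \left(-34\right)\right) = \sqrt{15} \left(-432 + 612 + 1248 - 1768\right) = \sqrt{15} \left(-340\right) = - 340 \sqrt{15}$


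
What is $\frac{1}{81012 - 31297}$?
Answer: $\frac{1}{49715} \approx 2.0115 \cdot 10^{-5}$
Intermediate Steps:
$\frac{1}{81012 - 31297} = \frac{1}{49715}$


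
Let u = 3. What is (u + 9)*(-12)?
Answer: -144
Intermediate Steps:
(u + 9)*(-12) = (3 + 9)*(-12) = 12*(-12) = -144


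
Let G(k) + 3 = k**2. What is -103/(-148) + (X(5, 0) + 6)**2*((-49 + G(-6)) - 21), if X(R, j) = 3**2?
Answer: -1231997/148 ≈ -8324.3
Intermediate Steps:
X(R, j) = 9
G(k) = -3 + k**2
-103/(-148) + (X(5, 0) + 6)**2*((-49 + G(-6)) - 21) = -103/(-148) + (9 + 6)**2*((-49 + (-3 + (-6)**2)) - 21) = -103*(-1/148) + 15**2*((-49 + (-3 + 36)) - 21) = 103/148 + 225*((-49 + 33) - 21) = 103/148 + 225*(-16 - 21) = 103/148 + 225*(-37) = 103/148 - 8325 = -1231997/148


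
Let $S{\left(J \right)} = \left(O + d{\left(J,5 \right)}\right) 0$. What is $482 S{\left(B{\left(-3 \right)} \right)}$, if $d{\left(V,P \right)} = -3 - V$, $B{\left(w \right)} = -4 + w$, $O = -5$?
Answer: $0$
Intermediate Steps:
$S{\left(J \right)} = 0$ ($S{\left(J \right)} = \left(-5 - \left(3 + J\right)\right) 0 = \left(-8 - J\right) 0 = 0$)
$482 S{\left(B{\left(-3 \right)} \right)} = 482 \cdot 0 = 0$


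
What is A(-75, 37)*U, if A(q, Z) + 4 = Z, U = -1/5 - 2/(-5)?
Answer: 33/5 ≈ 6.6000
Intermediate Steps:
U = ⅕ (U = -1*⅕ - 2*(-⅕) = -⅕ + ⅖ = ⅕ ≈ 0.20000)
A(q, Z) = -4 + Z
A(-75, 37)*U = (-4 + 37)*(⅕) = 33*(⅕) = 33/5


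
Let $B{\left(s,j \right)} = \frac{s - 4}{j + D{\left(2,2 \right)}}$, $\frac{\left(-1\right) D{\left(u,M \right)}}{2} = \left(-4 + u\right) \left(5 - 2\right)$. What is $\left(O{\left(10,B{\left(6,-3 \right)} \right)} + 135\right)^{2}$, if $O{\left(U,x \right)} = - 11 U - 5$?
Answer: $400$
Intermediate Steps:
$D{\left(u,M \right)} = 24 - 6 u$ ($D{\left(u,M \right)} = - 2 \left(-4 + u\right) \left(5 - 2\right) = - 2 \left(-4 + u\right) 3 = - 2 \left(-12 + 3 u\right) = 24 - 6 u$)
$B{\left(s,j \right)} = \frac{-4 + s}{12 + j}$ ($B{\left(s,j \right)} = \frac{s - 4}{j + \left(24 - 12\right)} = \frac{-4 + s}{j + \left(24 - 12\right)} = \frac{-4 + s}{j + 12} = \frac{-4 + s}{12 + j}$)
$O{\left(U,x \right)} = -5 - 11 U$
$\left(O{\left(10,B{\left(6,-3 \right)} \right)} + 135\right)^{2} = \left(\left(-5 - 110\right) + 135\right)^{2} = \left(-115 + 135\right)^{2} = 20^{2} = 400$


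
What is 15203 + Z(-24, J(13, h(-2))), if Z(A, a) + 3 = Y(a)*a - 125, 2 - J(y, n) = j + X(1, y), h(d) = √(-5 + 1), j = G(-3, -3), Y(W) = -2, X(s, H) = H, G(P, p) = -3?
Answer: 15091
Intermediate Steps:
j = -3
h(d) = 2*I (h(d) = √(-4) = 2*I)
J(y, n) = 5 - y (J(y, n) = 2 - (-3 + y) = 2 + (3 - y) = 5 - y)
Z(A, a) = -128 - 2*a (Z(A, a) = -3 + (-2*a - 125) = -3 + (-125 - 2*a) = -128 - 2*a)
15203 + Z(-24, J(13, h(-2))) = 15203 + (-128 - 2*(5 - 1*13)) = 15203 + (-128 - 2*(5 - 13)) = 15203 + (-128 - 2*(-8)) = 15203 + (-128 + 16) = 15203 - 112 = 15091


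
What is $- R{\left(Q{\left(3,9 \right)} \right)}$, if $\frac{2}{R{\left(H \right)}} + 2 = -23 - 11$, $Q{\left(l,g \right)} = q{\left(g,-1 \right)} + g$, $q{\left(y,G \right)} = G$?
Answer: $\frac{1}{18} \approx 0.055556$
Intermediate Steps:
$Q{\left(l,g \right)} = -1 + g$
$R{\left(H \right)} = - \frac{1}{18}$ ($R{\left(H \right)} = \frac{2}{-2 - 34} = \frac{2}{-36} = 2 \left(- \frac{1}{36}\right) = - \frac{1}{18}$)
$- R{\left(Q{\left(3,9 \right)} \right)} = \left(-1\right) \left(- \frac{1}{18}\right) = \frac{1}{18}$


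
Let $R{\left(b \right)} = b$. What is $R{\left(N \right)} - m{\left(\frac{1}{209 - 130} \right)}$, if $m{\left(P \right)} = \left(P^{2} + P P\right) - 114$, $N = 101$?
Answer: $\frac{1341813}{6241} \approx 215.0$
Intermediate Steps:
$m{\left(P \right)} = -114 + 2 P^{2}$ ($m{\left(P \right)} = \left(P^{2} + P^{2}\right) - 114 = 2 P^{2} - 114 = -114 + 2 P^{2}$)
$R{\left(N \right)} - m{\left(\frac{1}{209 - 130} \right)} = 101 - \left(-114 + 2 \left(\frac{1}{209 - 130}\right)^{2}\right) = 101 - \left(-114 + 2 \left(\frac{1}{79}\right)^{2}\right) = 101 - \left(-114 + \frac{2}{6241}\right) = 101 - - \frac{711472}{6241} = 101 + \frac{711472}{6241} = \frac{1341813}{6241}$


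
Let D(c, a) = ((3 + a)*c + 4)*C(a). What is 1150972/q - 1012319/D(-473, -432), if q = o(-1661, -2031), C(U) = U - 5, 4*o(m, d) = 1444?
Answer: 5371816185937/1684853063 ≈ 3188.3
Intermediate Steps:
o(m, d) = 361 (o(m, d) = (¼)*1444 = 361)
C(U) = -5 + U
q = 361
D(c, a) = (-5 + a)*(4 + c*(3 + a)) (D(c, a) = ((3 + a)*c + 4)*(-5 + a) = (c*(3 + a) + 4)*(-5 + a) = (4 + c*(3 + a))*(-5 + a) = (-5 + a)*(4 + c*(3 + a)))
1150972/q - 1012319/D(-473, -432) = 1150972/361 - 1012319*1/((-5 - 432)*(4 + 3*(-473) - 432*(-473))) = 1150972*(1/361) - 1012319*(-1/(437*(4 - 1419 + 204336))) = 1150972/361 - 1012319/((-437*202921)) = 1150972/361 - 1012319/(-88676477) = 1150972/361 - 1012319*(-1/88676477) = 1150972/361 + 1012319/88676477 = 5371816185937/1684853063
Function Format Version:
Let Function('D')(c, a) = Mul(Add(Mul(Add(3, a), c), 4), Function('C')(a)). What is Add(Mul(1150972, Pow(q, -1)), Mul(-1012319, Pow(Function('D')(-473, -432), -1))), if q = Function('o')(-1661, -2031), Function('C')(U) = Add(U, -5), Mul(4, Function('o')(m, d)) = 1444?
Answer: Rational(5371816185937, 1684853063) ≈ 3188.3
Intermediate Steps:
Function('o')(m, d) = 361 (Function('o')(m, d) = Mul(Rational(1, 4), 1444) = 361)
Function('C')(U) = Add(-5, U)
q = 361
Function('D')(c, a) = Mul(Add(-5, a), Add(4, Mul(c, Add(3, a)))) (Function('D')(c, a) = Mul(Add(Mul(Add(3, a), c), 4), Add(-5, a)) = Mul(Add(Mul(c, Add(3, a)), 4), Add(-5, a)) = Mul(Add(4, Mul(c, Add(3, a))), Add(-5, a)) = Mul(Add(-5, a), Add(4, Mul(c, Add(3, a)))))
Add(Mul(1150972, Pow(q, -1)), Mul(-1012319, Pow(Function('D')(-473, -432), -1))) = Add(Mul(1150972, Pow(361, -1)), Mul(-1012319, Pow(Mul(Add(-5, -432), Add(4, Mul(3, -473), Mul(-432, -473))), -1))) = Add(Mul(1150972, Rational(1, 361)), Mul(-1012319, Pow(Mul(-437, Add(4, -1419, 204336)), -1))) = Add(Rational(1150972, 361), Mul(-1012319, Pow(Mul(-437, 202921), -1))) = Add(Rational(1150972, 361), Mul(-1012319, Pow(-88676477, -1))) = Add(Rational(1150972, 361), Mul(-1012319, Rational(-1, 88676477))) = Add(Rational(1150972, 361), Rational(1012319, 88676477)) = Rational(5371816185937, 1684853063)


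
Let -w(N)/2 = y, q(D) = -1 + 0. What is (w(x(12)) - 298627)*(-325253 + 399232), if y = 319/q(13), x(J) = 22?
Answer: -22044928231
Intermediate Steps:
q(D) = -1
y = -319 (y = 319/(-1) = 319*(-1) = -319)
w(N) = 638 (w(N) = -2*(-319) = 638)
(w(x(12)) - 298627)*(-325253 + 399232) = (638 - 298627)*(-325253 + 399232) = -297989*73979 = -22044928231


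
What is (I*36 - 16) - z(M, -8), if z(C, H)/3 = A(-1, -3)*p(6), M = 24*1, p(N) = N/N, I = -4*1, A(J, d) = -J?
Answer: -163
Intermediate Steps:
I = -4
p(N) = 1
M = 24
z(C, H) = 3 (z(C, H) = 3*(-1*(-1)*1) = 3*(1*1) = 3*1 = 3)
(I*36 - 16) - z(M, -8) = (-4*36 - 16) - 1*3 = (-144 - 16) - 3 = -160 - 3 = -163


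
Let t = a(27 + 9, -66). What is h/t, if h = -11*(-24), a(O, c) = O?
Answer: 22/3 ≈ 7.3333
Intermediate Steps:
t = 36 (t = 27 + 9 = 36)
h = 264
h/t = 264/36 = 264*(1/36) = 22/3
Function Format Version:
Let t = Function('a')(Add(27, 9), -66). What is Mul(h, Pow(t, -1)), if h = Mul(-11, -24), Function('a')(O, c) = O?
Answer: Rational(22, 3) ≈ 7.3333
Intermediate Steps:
t = 36 (t = Add(27, 9) = 36)
h = 264
Mul(h, Pow(t, -1)) = Mul(264, Pow(36, -1)) = Mul(264, Rational(1, 36)) = Rational(22, 3)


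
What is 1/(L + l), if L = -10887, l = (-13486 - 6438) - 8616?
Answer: -1/39427 ≈ -2.5363e-5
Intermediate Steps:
l = -28540 (l = -19924 - 8616 = -28540)
1/(L + l) = 1/(-10887 - 28540) = 1/(-39427) = -1/39427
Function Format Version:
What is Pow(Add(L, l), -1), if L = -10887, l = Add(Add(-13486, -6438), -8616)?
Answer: Rational(-1, 39427) ≈ -2.5363e-5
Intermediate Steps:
l = -28540 (l = Add(-19924, -8616) = -28540)
Pow(Add(L, l), -1) = Pow(Add(-10887, -28540), -1) = Pow(-39427, -1) = Rational(-1, 39427)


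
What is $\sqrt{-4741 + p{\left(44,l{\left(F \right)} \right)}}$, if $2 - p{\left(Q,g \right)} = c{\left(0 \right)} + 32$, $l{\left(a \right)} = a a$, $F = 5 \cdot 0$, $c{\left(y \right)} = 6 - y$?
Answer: $i \sqrt{4777} \approx 69.116 i$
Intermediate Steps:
$F = 0$
$l{\left(a \right)} = a^{2}$
$p{\left(Q,g \right)} = -36$ ($p{\left(Q,g \right)} = 2 - \left(\left(6 - 0\right) + 32\right) = 2 - \left(\left(6 + 0\right) + 32\right) = 2 - \left(6 + 32\right) = 2 - 38 = -36$)
$\sqrt{-4741 + p{\left(44,l{\left(F \right)} \right)}} = \sqrt{-4741 - 36} = \sqrt{-4777} = i \sqrt{4777}$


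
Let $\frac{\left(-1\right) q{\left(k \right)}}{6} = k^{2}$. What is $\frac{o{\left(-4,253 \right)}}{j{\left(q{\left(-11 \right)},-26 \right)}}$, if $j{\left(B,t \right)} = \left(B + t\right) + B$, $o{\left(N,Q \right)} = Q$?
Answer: $- \frac{253}{1478} \approx -0.17118$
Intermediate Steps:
$q{\left(k \right)} = - 6 k^{2}$
$j{\left(B,t \right)} = t + 2 B$
$\frac{o{\left(-4,253 \right)}}{j{\left(q{\left(-11 \right)},-26 \right)}} = \frac{253}{-26 + 2 \left(- 6 \left(-11\right)^{2}\right)} = \frac{253}{-26 + 2 \left(\left(-6\right) 121\right)} = \frac{253}{-26 + 2 \left(-726\right)} = \frac{253}{-26 - 1452} = \frac{253}{-1478} = 253 \left(- \frac{1}{1478}\right) = - \frac{253}{1478}$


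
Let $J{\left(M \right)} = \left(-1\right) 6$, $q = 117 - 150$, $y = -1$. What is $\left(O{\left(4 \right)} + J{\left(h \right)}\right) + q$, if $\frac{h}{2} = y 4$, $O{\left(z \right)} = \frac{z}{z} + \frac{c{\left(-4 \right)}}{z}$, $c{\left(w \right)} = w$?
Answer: $-39$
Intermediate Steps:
$O{\left(z \right)} = 1 - \frac{4}{z}$ ($O{\left(z \right)} = \frac{z}{z} - \frac{4}{z} = 1 - \frac{4}{z}$)
$q = -33$ ($q = 117 - 150 = -33$)
$h = -8$ ($h = 2 \left(\left(-1\right) 4\right) = 2 \left(-4\right) = -8$)
$J{\left(M \right)} = -6$
$\left(O{\left(4 \right)} + J{\left(h \right)}\right) + q = \left(\frac{-4 + 4}{4} - 6\right) - 33 = \left(\frac{1}{4} \cdot 0 - 6\right) - 33 = \left(0 - 6\right) - 33 = -6 - 33 = -39$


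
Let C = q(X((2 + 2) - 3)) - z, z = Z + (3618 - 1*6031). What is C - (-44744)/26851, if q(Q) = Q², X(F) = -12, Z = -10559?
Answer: 352222460/26851 ≈ 13118.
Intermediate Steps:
z = -12972 (z = -10559 + (3618 - 1*6031) = -10559 + (3618 - 6031) = -10559 - 2413 = -12972)
C = 13116 (C = (-12)² - 1*(-12972) = 144 + 12972 = 13116)
C - (-44744)/26851 = 13116 - (-44744)/26851 = 13116 - 1*(-44744/26851) = 13116 + 44744/26851 = 352222460/26851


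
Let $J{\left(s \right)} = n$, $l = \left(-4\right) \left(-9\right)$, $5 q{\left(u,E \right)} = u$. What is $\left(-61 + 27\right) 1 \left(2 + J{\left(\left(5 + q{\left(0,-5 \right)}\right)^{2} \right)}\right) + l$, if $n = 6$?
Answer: $-236$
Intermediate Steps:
$q{\left(u,E \right)} = \frac{u}{5}$
$l = 36$
$J{\left(s \right)} = 6$
$\left(-61 + 27\right) 1 \left(2 + J{\left(\left(5 + q{\left(0,-5 \right)}\right)^{2} \right)}\right) + l = \left(-61 + 27\right) 1 \left(2 + 6\right) + 36 = - 34 \cdot 1 \cdot 8 + 36 = \left(-34\right) 8 + 36 = -272 + 36 = -236$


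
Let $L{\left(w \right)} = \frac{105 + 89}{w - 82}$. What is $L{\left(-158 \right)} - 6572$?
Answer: $- \frac{788737}{120} \approx -6572.8$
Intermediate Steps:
$L{\left(w \right)} = \frac{194}{-82 + w}$
$L{\left(-158 \right)} - 6572 = \frac{194}{-82 - 158} - 6572 = \frac{194}{-240} - 6572 = 194 \left(- \frac{1}{240}\right) - 6572 = - \frac{97}{120} - 6572 = - \frac{788737}{120}$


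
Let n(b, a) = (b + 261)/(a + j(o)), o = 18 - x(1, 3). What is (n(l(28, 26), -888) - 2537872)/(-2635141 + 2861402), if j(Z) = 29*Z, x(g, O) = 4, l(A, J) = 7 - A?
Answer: -611627272/54528901 ≈ -11.217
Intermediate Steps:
o = 14 (o = 18 - 1*4 = 18 - 4 = 14)
n(b, a) = (261 + b)/(406 + a) (n(b, a) = (b + 261)/(a + 29*14) = (261 + b)/(a + 406) = (261 + b)/(406 + a))
(n(l(28, 26), -888) - 2537872)/(-2635141 + 2861402) = ((261 + (7 - 1*28))/(406 - 888) - 2537872)/(-2635141 + 2861402) = ((261 + (7 - 28))/(-482) - 2537872)/226261 = (-(261 - 21)/482 - 2537872)*(1/226261) = (-1/482*240 - 2537872)*(1/226261) = (-120/241 - 2537872)*(1/226261) = -611627272/241*1/226261 = -611627272/54528901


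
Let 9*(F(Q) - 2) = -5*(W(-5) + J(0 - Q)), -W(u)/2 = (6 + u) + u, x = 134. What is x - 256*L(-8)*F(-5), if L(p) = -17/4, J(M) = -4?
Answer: -970/9 ≈ -107.78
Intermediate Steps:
W(u) = -12 - 4*u (W(u) = -2*((6 + u) + u) = -2*(6 + 2*u) = -12 - 4*u)
L(p) = -17/4 (L(p) = -17*¼ = -17/4)
F(Q) = -2/9 (F(Q) = 2 + (-5*((-12 - 4*(-5)) - 4))/9 = 2 + (-5*((-12 + 20) - 4))/9 = 2 + (-5*(8 - 4))/9 = 2 + (-5*4)/9 = 2 + (⅑)*(-20) = 2 - 20/9 = -2/9)
x - 256*L(-8)*F(-5) = 134 - (-1088)*(-2)/9 = 134 - 256*17/18 = 134 - 2176/9 = -970/9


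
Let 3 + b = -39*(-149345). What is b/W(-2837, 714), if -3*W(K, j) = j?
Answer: -2912226/119 ≈ -24473.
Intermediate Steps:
W(K, j) = -j/3
b = 5824452 (b = -3 - 39*(-149345) = -3 + 5824455 = 5824452)
b/W(-2837, 714) = 5824452/((-⅓*714)) = 5824452/(-238) = 5824452*(-1/238) = -2912226/119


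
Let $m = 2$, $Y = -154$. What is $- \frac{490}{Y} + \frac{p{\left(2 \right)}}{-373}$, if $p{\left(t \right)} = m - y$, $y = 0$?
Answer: $\frac{13033}{4103} \approx 3.1765$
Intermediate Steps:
$p{\left(t \right)} = 2$ ($p{\left(t \right)} = 2 - 0 = 2 + 0 = 2$)
$- \frac{490}{Y} + \frac{p{\left(2 \right)}}{-373} = - \frac{490}{-154} + \frac{2}{-373} = \left(-490\right) \left(- \frac{1}{154}\right) + 2 \left(- \frac{1}{373}\right) = \frac{35}{11} - \frac{2}{373} = \frac{13033}{4103}$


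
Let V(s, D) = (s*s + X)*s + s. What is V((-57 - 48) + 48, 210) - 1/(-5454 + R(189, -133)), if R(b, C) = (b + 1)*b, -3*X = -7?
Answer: -5646024649/30456 ≈ -1.8538e+5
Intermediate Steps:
X = 7/3 (X = -⅓*(-7) = 7/3 ≈ 2.3333)
R(b, C) = b*(1 + b) (R(b, C) = (1 + b)*b = b*(1 + b))
V(s, D) = s + s*(7/3 + s²) (V(s, D) = (s*s + 7/3)*s + s = (s² + 7/3)*s + s = (7/3 + s²)*s + s = s*(7/3 + s²) + s = s + s*(7/3 + s²))
V((-57 - 48) + 48, 210) - 1/(-5454 + R(189, -133)) = ((-57 - 48) + 48)*(10/3 + ((-57 - 48) + 48)²) - 1/(-5454 + 189*(1 + 189)) = (-105 + 48)*(10/3 + (-105 + 48)²) - 1/(-5454 + 189*190) = -57*(10/3 + (-57)²) - 1/(-5454 + 35910) = -57*(10/3 + 3249) - 1/30456 = -57*9757/3 - 1*1/30456 = -185383 - 1/30456 = -5646024649/30456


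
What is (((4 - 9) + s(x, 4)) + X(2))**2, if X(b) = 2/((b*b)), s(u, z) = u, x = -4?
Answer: 289/4 ≈ 72.250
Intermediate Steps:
X(b) = 2/b**2 (X(b) = 2/(b**2) = 2/b**2)
(((4 - 9) + s(x, 4)) + X(2))**2 = (((4 - 9) - 4) + 2/2**2)**2 = ((-5 - 4) + 2*(1/4))**2 = (-9 + 1/2)**2 = (-17/2)**2 = 289/4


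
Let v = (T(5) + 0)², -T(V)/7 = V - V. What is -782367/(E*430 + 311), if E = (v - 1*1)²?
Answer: -260789/247 ≈ -1055.8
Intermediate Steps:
T(V) = 0 (T(V) = -7*(V - V) = -7*0 = 0)
v = 0 (v = (0 + 0)² = 0² = 0)
E = 1 (E = (0 - 1*1)² = (0 - 1)² = (-1)² = 1)
-782367/(E*430 + 311) = -782367/(1*430 + 311) = -782367/(430 + 311) = -782367/741 = -782367*1/741 = -260789/247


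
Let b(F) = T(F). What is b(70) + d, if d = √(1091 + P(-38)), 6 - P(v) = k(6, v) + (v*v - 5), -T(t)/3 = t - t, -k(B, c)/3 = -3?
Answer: 3*I*√39 ≈ 18.735*I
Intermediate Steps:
k(B, c) = 9 (k(B, c) = -3*(-3) = 9)
T(t) = 0 (T(t) = -3*(t - t) = -3*0 = 0)
b(F) = 0
P(v) = 2 - v² (P(v) = 6 - (9 + (v*v - 5)) = 6 - (9 + (v² - 5)) = 6 - (9 + (-5 + v²)) = 6 - (4 + v²) = 6 + (-4 - v²) = 2 - v²)
d = 3*I*√39 (d = √(1091 + (2 - 1*(-38)²)) = √(1091 + (2 - 1*1444)) = √(1091 + (2 - 1444)) = √(1091 - 1442) = √(-351) = 3*I*√39 ≈ 18.735*I)
b(70) + d = 0 + 3*I*√39 = 3*I*√39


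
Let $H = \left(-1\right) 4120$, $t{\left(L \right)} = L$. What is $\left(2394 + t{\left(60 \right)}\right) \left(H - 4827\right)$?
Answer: $-21955938$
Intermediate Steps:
$H = -4120$
$\left(2394 + t{\left(60 \right)}\right) \left(H - 4827\right) = \left(2394 + 60\right) \left(-4120 - 4827\right) = 2454 \left(-8947\right) = -21955938$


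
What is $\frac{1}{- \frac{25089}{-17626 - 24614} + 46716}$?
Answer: $\frac{14080}{657769643} \approx 2.1406 \cdot 10^{-5}$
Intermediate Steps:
$\frac{1}{- \frac{25089}{-17626 - 24614} + 46716} = \frac{1}{- \frac{25089}{-42240} + 46716} = \frac{1}{\left(-25089\right) \left(- \frac{1}{42240}\right) + 46716} = \frac{1}{\frac{8363}{14080} + 46716} = \frac{1}{\frac{657769643}{14080}} = \frac{14080}{657769643}$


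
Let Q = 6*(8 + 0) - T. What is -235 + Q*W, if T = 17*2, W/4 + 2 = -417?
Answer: -23699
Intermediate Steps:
W = -1676 (W = -8 + 4*(-417) = -8 - 1668 = -1676)
T = 34
Q = 14 (Q = 6*(8 + 0) - 1*34 = 6*8 - 34 = 48 - 34 = 14)
-235 + Q*W = -235 + 14*(-1676) = -235 - 23464 = -23699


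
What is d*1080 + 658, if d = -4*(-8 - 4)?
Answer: 52498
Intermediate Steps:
d = 48 (d = -4*(-12) = 48)
d*1080 + 658 = 48*1080 + 658 = 51840 + 658 = 52498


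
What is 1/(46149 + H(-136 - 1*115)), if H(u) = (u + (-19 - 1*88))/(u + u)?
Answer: 251/11583578 ≈ 2.1669e-5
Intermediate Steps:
H(u) = (-107 + u)/(2*u) (H(u) = (u + (-19 - 88))/((2*u)) = (u - 107)*(1/(2*u)) = (-107 + u)*(1/(2*u)) = (-107 + u)/(2*u))
1/(46149 + H(-136 - 1*115)) = 1/(46149 + (-107 + (-136 - 1*115))/(2*(-136 - 1*115))) = 1/(46149 + (-107 + (-136 - 115))/(2*(-136 - 115))) = 1/(46149 + (½)*(-107 - 251)/(-251)) = 1/(46149 + (½)*(-1/251)*(-358)) = 1/(46149 + 179/251) = 1/(11583578/251) = 251/11583578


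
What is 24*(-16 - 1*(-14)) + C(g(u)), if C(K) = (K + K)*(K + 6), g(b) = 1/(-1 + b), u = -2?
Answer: -466/9 ≈ -51.778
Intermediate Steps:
C(K) = 2*K*(6 + K) (C(K) = (2*K)*(6 + K) = 2*K*(6 + K))
24*(-16 - 1*(-14)) + C(g(u)) = 24*(-16 - 1*(-14)) + 2*(6 + 1/(-1 - 2))/(-1 - 2) = 24*(-16 + 14) + 2*(6 + 1/(-3))/(-3) = 24*(-2) + 2*(-⅓)*(6 - ⅓) = -48 + 2*(-⅓)*(17/3) = -48 - 34/9 = -466/9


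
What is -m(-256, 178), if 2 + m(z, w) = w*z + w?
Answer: 45392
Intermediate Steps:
m(z, w) = -2 + w + w*z (m(z, w) = -2 + (w*z + w) = -2 + (w + w*z) = -2 + w + w*z)
-m(-256, 178) = -(-2 + 178 + 178*(-256)) = -(-2 + 178 - 45568) = -1*(-45392) = 45392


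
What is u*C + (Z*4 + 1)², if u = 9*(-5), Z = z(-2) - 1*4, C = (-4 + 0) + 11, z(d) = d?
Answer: 214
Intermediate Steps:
C = 7 (C = -4 + 11 = 7)
Z = -6 (Z = -2 - 1*4 = -2 - 4 = -6)
u = -45
u*C + (Z*4 + 1)² = -45*7 + (-6*4 + 1)² = -315 + (-24 + 1)² = -315 + (-23)² = -315 + 529 = 214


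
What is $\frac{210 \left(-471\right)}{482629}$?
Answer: $- \frac{14130}{68947} \approx -0.20494$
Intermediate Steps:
$\frac{210 \left(-471\right)}{482629} = \left(-98910\right) \frac{1}{482629} = - \frac{14130}{68947}$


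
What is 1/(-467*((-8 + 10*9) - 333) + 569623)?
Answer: 1/686840 ≈ 1.4559e-6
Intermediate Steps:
1/(-467*((-8 + 10*9) - 333) + 569623) = 1/(-467*((-8 + 90) - 333) + 569623) = 1/(-467*(82 - 333) + 569623) = 1/(-467*(-251) + 569623) = 1/(117217 + 569623) = 1/686840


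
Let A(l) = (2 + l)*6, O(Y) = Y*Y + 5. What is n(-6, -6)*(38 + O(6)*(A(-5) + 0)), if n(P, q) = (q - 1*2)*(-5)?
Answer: -28000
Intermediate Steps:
n(P, q) = 10 - 5*q (n(P, q) = (q - 2)*(-5) = (-2 + q)*(-5) = 10 - 5*q)
O(Y) = 5 + Y² (O(Y) = Y² + 5 = 5 + Y²)
A(l) = 12 + 6*l
n(-6, -6)*(38 + O(6)*(A(-5) + 0)) = (10 - 5*(-6))*(38 + (5 + 6²)*((12 + 6*(-5)) + 0)) = (10 + 30)*(38 + (5 + 36)*((12 - 30) + 0)) = 40*(38 + 41*(-18 + 0)) = 40*(38 + 41*(-18)) = 40*(38 - 738) = 40*(-700) = -28000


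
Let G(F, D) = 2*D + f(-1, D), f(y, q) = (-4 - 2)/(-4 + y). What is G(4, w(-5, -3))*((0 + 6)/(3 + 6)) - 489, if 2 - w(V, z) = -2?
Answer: -7243/15 ≈ -482.87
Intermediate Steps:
w(V, z) = 4 (w(V, z) = 2 - 1*(-2) = 2 + 2 = 4)
f(y, q) = -6/(-4 + y)
G(F, D) = 6/5 + 2*D (G(F, D) = 2*D - 6/(-4 - 1) = 2*D - 6/(-5) = 2*D - 6*(-⅕) = 2*D + 6/5 = 6/5 + 2*D)
G(4, w(-5, -3))*((0 + 6)/(3 + 6)) - 489 = (6/5 + 2*4)*((0 + 6)/(3 + 6)) - 489 = (6/5 + 8)*(6/9) - 489 = 46*(6*(⅑))/5 - 489 = (46/5)*(⅔) - 489 = 92/15 - 489 = -7243/15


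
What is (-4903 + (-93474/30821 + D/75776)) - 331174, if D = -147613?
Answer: -21213967832797/63121408 ≈ -3.3608e+5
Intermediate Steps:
(-4903 + (-93474/30821 + D/75776)) - 331174 = (-4903 + (-93474/30821 - 147613/75776)) - 331174 = (-4903 - 314396381/63121408) - 331174 = -309798659805/63121408 - 331174 = -21213967832797/63121408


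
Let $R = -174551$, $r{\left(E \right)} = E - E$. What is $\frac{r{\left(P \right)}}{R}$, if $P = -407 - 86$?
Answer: $0$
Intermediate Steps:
$P = -493$
$r{\left(E \right)} = 0$
$\frac{r{\left(P \right)}}{R} = \frac{0}{-174551} = 0 \left(- \frac{1}{174551}\right) = 0$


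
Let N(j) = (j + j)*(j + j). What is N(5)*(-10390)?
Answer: -1039000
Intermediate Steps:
N(j) = 4*j² (N(j) = (2*j)*(2*j) = 4*j²)
N(5)*(-10390) = (4*5²)*(-10390) = (4*25)*(-10390) = 100*(-10390) = -1039000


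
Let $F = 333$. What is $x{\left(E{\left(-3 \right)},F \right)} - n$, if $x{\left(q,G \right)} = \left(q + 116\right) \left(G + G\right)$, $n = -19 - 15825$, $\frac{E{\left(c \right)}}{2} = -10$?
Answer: $79780$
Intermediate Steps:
$E{\left(c \right)} = -20$ ($E{\left(c \right)} = 2 \left(-10\right) = -20$)
$n = -15844$ ($n = -19 - 15825 = -15844$)
$x{\left(q,G \right)} = 2 G \left(116 + q\right)$ ($x{\left(q,G \right)} = \left(116 + q\right) 2 G = 2 G \left(116 + q\right)$)
$x{\left(E{\left(-3 \right)},F \right)} - n = 2 \cdot 333 \left(116 - 20\right) - -15844 = 2 \cdot 333 \cdot 96 + 15844 = 63936 + 15844 = 79780$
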